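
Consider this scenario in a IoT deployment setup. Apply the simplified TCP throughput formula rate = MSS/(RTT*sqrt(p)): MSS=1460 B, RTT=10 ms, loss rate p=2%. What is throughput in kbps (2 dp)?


Given: MSS = 1460 bytes, RTT = 10 ms, loss = 2%
RTT in seconds = 10 / 1000 = 0.01
Loss rate = 2% = 0.02
sqrt(loss) = sqrt(0.02) = 0.141421356237
Throughput (bytes/s) = 1460 / (0.01 * 0.141421356237) = 1032375.9005
Throughput (kbps) = 1032375.9005 * 8 / 1000 = 8259.007204 -> 8259.01 kbps (2 dp)

8259.01


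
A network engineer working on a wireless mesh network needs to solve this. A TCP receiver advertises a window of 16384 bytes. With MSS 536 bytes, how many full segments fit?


Given: RWND = 16384 bytes, MSS = 536 bytes
Full segments = floor(RWND / MSS)
Full segments = floor(16384 / 536)
Full segments = floor(30.5672) = 30

30


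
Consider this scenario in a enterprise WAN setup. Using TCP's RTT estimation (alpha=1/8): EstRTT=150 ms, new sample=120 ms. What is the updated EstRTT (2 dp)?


Given: EstRTT = 150 ms, SampleRTT = 120 ms, alpha = 1/8
New EstRTT = (1 - alpha) * EstRTT + alpha * SampleRTT
(7/8) * 150 = 131.25
(1/8) * 120 = 15
New EstRTT = 131.25 + 15 = 146.25 ms -> 146.25 ms (2 dp)

146.25


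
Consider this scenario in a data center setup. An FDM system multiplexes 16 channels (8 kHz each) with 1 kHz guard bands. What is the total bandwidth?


Given: 16 channels, 8 kHz each, guard = 1 kHz
Channel bandwidth = 16 * 8 = 128 kHz
Guard bands = 15 gaps * 1 kHz = 15 kHz
Total = 128 + 15 = 143 kHz

143


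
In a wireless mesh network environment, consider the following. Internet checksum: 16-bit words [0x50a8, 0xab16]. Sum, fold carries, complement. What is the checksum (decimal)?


Given words: [0x50a8, 0xab16]
Step 1: Sum all words
Raw sum = 20648 + 43798 = 64446
One's complement = ~64446 & 0xFFFF = 1089

1089


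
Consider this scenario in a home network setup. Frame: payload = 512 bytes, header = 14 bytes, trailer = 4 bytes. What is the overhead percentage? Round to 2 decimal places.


Given: payload = 512 B, header = 14 B, trailer = 4 B
Overhead bytes = header + trailer = 14 + 4 = 18
Total frame = payload + overhead = 512 + 18 = 530
Overhead % = 18 / 530 * 100 = 3.3962% -> 3.40% (2 dp)

3.40


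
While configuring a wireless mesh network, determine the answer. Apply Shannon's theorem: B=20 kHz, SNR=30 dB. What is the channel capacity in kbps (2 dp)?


Given: B = 20 kHz, SNR = 30 dB
SNR linear = 10^(30/10) = 1000
1 + SNR = 1001
log2(1001) = 9.9672262588
C = 20 * 1000 * 9.9672262588 = 199344.5252 bps
C = 199.344525 kbps -> 199.34 kbps (2 dp)

199.34


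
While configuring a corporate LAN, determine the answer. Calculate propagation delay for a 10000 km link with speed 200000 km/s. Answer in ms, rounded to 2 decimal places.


Given: distance = 10000 km, speed = 200000 km/s
Delay = distance / speed = 10000 / 200000 seconds
Delay in ms = 10000 * 1000 / 200000
Delay = 50.0000 ms
Rounded to 2 dp = 50.00 ms

50.00


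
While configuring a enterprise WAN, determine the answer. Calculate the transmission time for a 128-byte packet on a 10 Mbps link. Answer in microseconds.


Given: packet = 128 bytes, bandwidth = 10 Mbps
Packet in bits = 128 * 8 = 1024 bits
Bandwidth = 10 * 10^6 = 10000000 bps
Time = 1024 / 10000000 seconds
Time in us = 1024 * 10^6 / 10000000 = 102.4

102.4


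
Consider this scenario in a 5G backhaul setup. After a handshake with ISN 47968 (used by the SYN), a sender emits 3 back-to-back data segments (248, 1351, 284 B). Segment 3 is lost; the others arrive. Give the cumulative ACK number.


SYN uses sequence number 47968; first data byte = ISN + 1 = 47969.
Segment 1: SEQ = 47969, len = 248 B, covers [47969, 48216]
Segment 2: SEQ = 48217, len = 1351 B, covers [48217, 49567]
Segment 3: SEQ = 49568, len = 284 B, covers [49568, 49851] [LOST]
In-order data received: bytes [47969, 49567] (segments 1..2).
Segment 3 missing -> gap begins at byte 49568.
Cumulative ACK = next expected in-order byte = 47969 + 248 + 1351 = 49568

49568


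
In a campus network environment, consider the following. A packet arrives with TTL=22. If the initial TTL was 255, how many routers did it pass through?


Given: initial TTL = 255, received TTL = 22
Hops = initial TTL - received TTL
Hops = 255 - 22 = 233

233


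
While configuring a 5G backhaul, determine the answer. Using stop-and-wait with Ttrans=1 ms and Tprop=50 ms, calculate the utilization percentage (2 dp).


Given: Ttrans = 1 ms, Tprop = 50 ms
RTT = 2 * Tprop = 2 * 50 = 100 ms
U = Ttrans / (Ttrans + RTT)
U = 1 / (1 + 100)
U = 1 / 101 = 0.009901
U% = 0.99%

0.99


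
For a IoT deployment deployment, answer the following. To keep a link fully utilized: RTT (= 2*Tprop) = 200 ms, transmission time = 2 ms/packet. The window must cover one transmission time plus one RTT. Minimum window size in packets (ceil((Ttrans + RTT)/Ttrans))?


Given: Ttrans = 2 ms, RTT = 200 ms (= 2 * Tprop, Tprop = 100 ms)
Time until first ACK returns = Ttrans + RTT = 2 + 200 = 202 ms
Need W * Ttrans >= Ttrans + RTT  ->  W >= (Ttrans + RTT) / Ttrans
(Ttrans + RTT) / Ttrans = 202 / 2 = 101
W_min = ceil(101) = 101

101


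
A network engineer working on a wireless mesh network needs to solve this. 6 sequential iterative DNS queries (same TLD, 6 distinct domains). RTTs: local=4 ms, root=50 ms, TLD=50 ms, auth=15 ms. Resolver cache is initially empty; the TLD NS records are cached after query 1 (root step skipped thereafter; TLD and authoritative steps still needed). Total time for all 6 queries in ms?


Lookup 1 (cold cache): local + root + TLD + auth = 4 + 50 + 50 + 15 = 119 ms
Lookups 2..6 (TLD NS cached -> skip root; new domain -> still ask TLD and auth): local + TLD + auth = 4 + 50 + 15 = 69 ms each
Remaining 5 lookups: 5 * 69 = 345 ms
Total = 119 + 345 = 464 ms

464


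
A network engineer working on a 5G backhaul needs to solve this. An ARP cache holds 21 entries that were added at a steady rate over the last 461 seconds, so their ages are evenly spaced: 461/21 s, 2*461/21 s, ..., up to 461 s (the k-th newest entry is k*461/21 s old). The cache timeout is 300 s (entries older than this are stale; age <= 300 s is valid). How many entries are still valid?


Ages are k * 461/21 s for k = 1..21 (spacing = 21.9524 s).
Entry k is valid iff k * 461/21 <= 300 iff k <= 21 * 300 / 461 = 13.6659
n_valid = floor(13.6659) = 13
(n_stale = 21 - 13 = 8)

13


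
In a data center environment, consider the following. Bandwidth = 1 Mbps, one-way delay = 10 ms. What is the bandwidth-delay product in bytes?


Given: bandwidth = 1 Mbps, delay = 10 ms
BDP in bits = 1 * 10^6 * 10 / 1000
BDP in bits = 10000
BDP in bytes = 10000 / 8 = 1250

1250


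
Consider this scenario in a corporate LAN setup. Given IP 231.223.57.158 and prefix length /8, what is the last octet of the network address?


Given: IP = 231.223.57.158, prefix = /8
Subnet mask = 255.0.0.0
Last octet of IP: 158
Last octet of mask: 0
Network last octet = 158 AND 0 = 0

0


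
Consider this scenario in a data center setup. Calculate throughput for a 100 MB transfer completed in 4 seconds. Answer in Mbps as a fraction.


Given: file = 100 MB, time = 4 s
File in Mb = 100 * 8 = 800 Mb
Throughput = 800 / 4 Mbps
Throughput = 200 Mbps

200


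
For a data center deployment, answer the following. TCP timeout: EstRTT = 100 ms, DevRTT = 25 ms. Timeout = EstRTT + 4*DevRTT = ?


Given: EstRTT = 100 ms, DevRTT = 25 ms
Timeout = EstRTT + 4 * DevRTT
4 * DevRTT = 4 * 25 = 100
Timeout = 100 + 100 = 200 ms

200


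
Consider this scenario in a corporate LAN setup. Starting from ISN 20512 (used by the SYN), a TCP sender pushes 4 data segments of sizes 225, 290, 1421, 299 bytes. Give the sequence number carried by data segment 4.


The SYN occupies sequence number ISN = 20512, so the first data byte is ISN + 1 = 20513.
SEQ of data segment i = (ISN + 1) + sum of payload sizes of segments 1..i-1.
Segment 1: SEQ = 20513, payload = 225 bytes
Segment 2: SEQ = 20738, payload = 290 bytes
Segment 3: SEQ = 21028, payload = 1421 bytes
Segment 4: SEQ = 22449, payload = 299 bytes
SEQ of segment 4 = 20513 + 225 + 290 + 1421 = 22449

22449


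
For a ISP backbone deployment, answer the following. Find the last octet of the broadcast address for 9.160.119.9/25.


Given: IP = 9.160.119.9, prefix = /25
Host bits = 32 - 25 = 7
Network last octet = 9 AND mask = 0
Host part size = 2^7 - 1 = 127
Broadcast last octet = 0 OR 127 = 127

127


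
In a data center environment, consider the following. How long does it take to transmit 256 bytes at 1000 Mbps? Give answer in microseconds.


Given: packet = 256 bytes, bandwidth = 1000 Mbps
Packet in bits = 256 * 8 = 2048 bits
Bandwidth = 1000 * 10^6 = 1000000000 bps
Time = 2048 / 1000000000 seconds
Time in us = 2048 * 10^6 / 1000000000 = 2.048

2.048


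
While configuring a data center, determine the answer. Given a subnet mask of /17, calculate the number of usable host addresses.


Given: subnet mask /17
Host bits = 32 - 17 = 15
Total addresses = 2^15 = 32768
Usable hosts = 32768 - 2 (network + broadcast) = 32766

32766


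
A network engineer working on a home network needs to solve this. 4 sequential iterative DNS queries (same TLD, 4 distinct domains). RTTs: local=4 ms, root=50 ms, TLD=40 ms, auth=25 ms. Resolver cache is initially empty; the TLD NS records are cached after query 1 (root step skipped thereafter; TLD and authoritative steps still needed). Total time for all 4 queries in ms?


Lookup 1 (cold cache): local + root + TLD + auth = 4 + 50 + 40 + 25 = 119 ms
Lookups 2..4 (TLD NS cached -> skip root; new domain -> still ask TLD and auth): local + TLD + auth = 4 + 40 + 25 = 69 ms each
Remaining 3 lookups: 3 * 69 = 207 ms
Total = 119 + 207 = 326 ms

326


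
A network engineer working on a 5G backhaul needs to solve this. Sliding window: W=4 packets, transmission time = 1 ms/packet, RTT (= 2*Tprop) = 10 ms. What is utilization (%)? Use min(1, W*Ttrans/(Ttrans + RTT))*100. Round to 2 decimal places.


Given: W = 4, Ttrans = 1 ms, RTT = 10 ms (= 2 * Tprop, Tprop = 5 ms)
Cycle time = Ttrans + RTT = 1 + 10 = 11 ms (first packet sent until its ACK returns)
W * Ttrans = 4 * 1 = 4 ms of sending per cycle
W * Ttrans / (Ttrans + RTT) = 4 / 11 = 0.363636
U = min(1, 0.363636) = 0.363636
U% = 36.36%

36.36


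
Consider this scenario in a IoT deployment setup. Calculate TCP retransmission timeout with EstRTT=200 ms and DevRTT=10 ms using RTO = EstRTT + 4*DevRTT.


Given: EstRTT = 200 ms, DevRTT = 10 ms
Timeout = EstRTT + 4 * DevRTT
4 * DevRTT = 4 * 10 = 40
Timeout = 200 + 40 = 240 ms

240


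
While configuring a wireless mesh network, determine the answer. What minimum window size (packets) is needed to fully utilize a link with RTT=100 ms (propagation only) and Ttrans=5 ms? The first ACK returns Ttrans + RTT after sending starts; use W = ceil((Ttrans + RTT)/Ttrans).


Given: Ttrans = 5 ms, RTT = 100 ms (= 2 * Tprop, Tprop = 50 ms)
Time until first ACK returns = Ttrans + RTT = 5 + 100 = 105 ms
Need W * Ttrans >= Ttrans + RTT  ->  W >= (Ttrans + RTT) / Ttrans
(Ttrans + RTT) / Ttrans = 105 / 5 = 21
W_min = ceil(21) = 21

21


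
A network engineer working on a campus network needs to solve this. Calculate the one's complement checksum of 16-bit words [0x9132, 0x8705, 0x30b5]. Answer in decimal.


Given words: [0x9132, 0x8705, 0x30b5]
Step 1: Sum all words
Raw sum = 37170 + 34565 + 12469 = 84204
Step 2: Fold carry: (18668 + 1) = 18669
One's complement = ~18669 & 0xFFFF = 46866

46866


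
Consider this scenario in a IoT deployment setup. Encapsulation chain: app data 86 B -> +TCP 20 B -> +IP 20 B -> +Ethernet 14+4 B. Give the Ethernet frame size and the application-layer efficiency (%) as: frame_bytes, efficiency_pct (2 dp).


TCP segment = 86 + 20 = 106 B
IP packet = 106 + 20 = 126 B
Ethernet frame = 126 + 14 + 4 = 144 B
Efficiency = app / frame = 86 / 144 = 0.597222 = 59.7222% -> 59.72% (2 dp)

144, 59.72


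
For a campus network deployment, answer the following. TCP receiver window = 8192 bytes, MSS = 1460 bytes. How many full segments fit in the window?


Given: RWND = 8192 bytes, MSS = 1460 bytes
Full segments = floor(RWND / MSS)
Full segments = floor(8192 / 1460)
Full segments = floor(5.611) = 5

5


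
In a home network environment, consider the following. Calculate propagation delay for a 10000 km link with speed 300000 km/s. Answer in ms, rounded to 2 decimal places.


Given: distance = 10000 km, speed = 300000 km/s
Delay = distance / speed = 10000 / 300000 seconds
Delay in ms = 10000 * 1000 / 300000
Delay = 33.3333 ms
Rounded to 2 dp = 33.33 ms

33.33


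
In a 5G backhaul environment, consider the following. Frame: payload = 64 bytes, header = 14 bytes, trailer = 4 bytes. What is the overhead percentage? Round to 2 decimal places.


Given: payload = 64 B, header = 14 B, trailer = 4 B
Overhead bytes = header + trailer = 14 + 4 = 18
Total frame = payload + overhead = 64 + 18 = 82
Overhead % = 18 / 82 * 100 = 21.9512% -> 21.95% (2 dp)

21.95


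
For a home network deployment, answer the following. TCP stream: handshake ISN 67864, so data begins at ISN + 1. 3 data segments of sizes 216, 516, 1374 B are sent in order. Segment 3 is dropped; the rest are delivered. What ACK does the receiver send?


SYN uses sequence number 67864; first data byte = ISN + 1 = 67865.
Segment 1: SEQ = 67865, len = 216 B, covers [67865, 68080]
Segment 2: SEQ = 68081, len = 516 B, covers [68081, 68596]
Segment 3: SEQ = 68597, len = 1374 B, covers [68597, 69970] [LOST]
In-order data received: bytes [67865, 68596] (segments 1..2).
Segment 3 missing -> gap begins at byte 68597.
Cumulative ACK = next expected in-order byte = 67865 + 216 + 516 = 68597

68597


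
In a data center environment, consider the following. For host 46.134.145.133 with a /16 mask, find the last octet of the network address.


Given: IP = 46.134.145.133, prefix = /16
Subnet mask = 255.255.0.0
Last octet of IP: 133
Last octet of mask: 0
Network last octet = 133 AND 0 = 0

0


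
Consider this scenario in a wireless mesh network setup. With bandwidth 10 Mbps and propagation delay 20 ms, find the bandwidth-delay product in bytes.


Given: bandwidth = 10 Mbps, delay = 20 ms
BDP in bits = 10 * 10^6 * 20 / 1000
BDP in bits = 200000
BDP in bytes = 200000 / 8 = 25000

25000


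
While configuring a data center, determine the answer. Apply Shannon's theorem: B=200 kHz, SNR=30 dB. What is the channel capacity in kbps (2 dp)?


Given: B = 200 kHz, SNR = 30 dB
SNR linear = 10^(30/10) = 1000
1 + SNR = 1001
log2(1001) = 9.9672262588
C = 200 * 1000 * 9.9672262588 = 1993445.2518 bps
C = 1993.445252 kbps -> 1993.45 kbps (2 dp)

1993.45


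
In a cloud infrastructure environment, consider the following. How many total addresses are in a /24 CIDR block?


Given: CIDR prefix /24
Host bits = 32 - 24 = 8
Total addresses = 2^8 = 256

256


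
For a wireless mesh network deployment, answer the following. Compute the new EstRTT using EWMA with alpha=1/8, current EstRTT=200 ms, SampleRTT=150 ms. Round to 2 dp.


Given: EstRTT = 200 ms, SampleRTT = 150 ms, alpha = 1/8
New EstRTT = (1 - alpha) * EstRTT + alpha * SampleRTT
(7/8) * 200 = 175
(1/8) * 150 = 18.75
New EstRTT = 175 + 18.75 = 193.75 ms -> 193.75 ms (2 dp)

193.75


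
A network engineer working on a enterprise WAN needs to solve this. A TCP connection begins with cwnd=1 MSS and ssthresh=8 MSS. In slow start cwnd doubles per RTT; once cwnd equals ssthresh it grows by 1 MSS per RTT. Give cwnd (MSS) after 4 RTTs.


RTT 0: cwnd = 1 MSS (initial)
RTT 1: cwnd = 2 MSS (slow start, doubled)
RTT 2: cwnd = 4 MSS (slow start, doubled)
RTT 3: cwnd = 8 MSS (slow start, doubled)
RTT 4: cwnd = 9 MSS (congestion avoidance, +1)

9


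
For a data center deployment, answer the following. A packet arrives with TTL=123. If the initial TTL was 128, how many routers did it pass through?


Given: initial TTL = 128, received TTL = 123
Hops = initial TTL - received TTL
Hops = 128 - 123 = 5

5


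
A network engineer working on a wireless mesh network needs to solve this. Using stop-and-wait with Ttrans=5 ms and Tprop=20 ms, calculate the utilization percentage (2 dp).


Given: Ttrans = 5 ms, Tprop = 20 ms
RTT = 2 * Tprop = 2 * 20 = 40 ms
U = Ttrans / (Ttrans + RTT)
U = 5 / (5 + 40)
U = 5 / 45 = 0.111111
U% = 11.11%

11.11


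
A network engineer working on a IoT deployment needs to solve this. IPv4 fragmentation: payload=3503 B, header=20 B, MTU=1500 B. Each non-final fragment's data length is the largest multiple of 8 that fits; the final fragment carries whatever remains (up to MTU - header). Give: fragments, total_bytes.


Max data per non-final fragment = floor((MTU - header)/8)*8 = floor((1500 - 20)/8)*8 = floor(1480/8)*8 = 1480 B
Final fragment needs no 8-byte alignment: it can carry up to MTU - header = 1480 B
Non-final fragments needed = ceil((payload - 1480) / 1480) = ceil(2023/1480) = ceil(1.3669) = 2
Number of fragments = 2 + 1 = 3
Fragment sizes (data): 2 * 1480 B + 543 B (last, 543 <= 1480 OK)
Total bytes sent = payload + n_frags * header = 3503 + 3*20 = 3503 + 60 = 3563 B

3, 3563


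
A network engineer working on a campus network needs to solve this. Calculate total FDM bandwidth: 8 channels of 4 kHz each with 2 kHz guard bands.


Given: 8 channels, 4 kHz each, guard = 2 kHz
Channel bandwidth = 8 * 4 = 32 kHz
Guard bands = 7 gaps * 2 kHz = 14 kHz
Total = 32 + 14 = 46 kHz

46


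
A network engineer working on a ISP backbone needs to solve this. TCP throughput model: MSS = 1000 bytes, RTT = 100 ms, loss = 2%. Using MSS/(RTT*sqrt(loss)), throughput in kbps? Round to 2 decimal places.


Given: MSS = 1000 bytes, RTT = 100 ms, loss = 2%
RTT in seconds = 100 / 1000 = 0.1
Loss rate = 2% = 0.02
sqrt(loss) = sqrt(0.02) = 0.141421356237
Throughput (bytes/s) = 1000 / (0.1 * 0.141421356237) = 70710.6781
Throughput (kbps) = 70710.6781 * 8 / 1000 = 565.685425 -> 565.69 kbps (2 dp)

565.69


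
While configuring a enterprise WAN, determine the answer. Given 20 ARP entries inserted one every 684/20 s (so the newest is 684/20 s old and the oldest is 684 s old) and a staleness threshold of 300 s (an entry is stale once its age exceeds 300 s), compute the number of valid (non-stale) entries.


Ages are k * 684/20 s for k = 1..20 (spacing = 34.2000 s).
Entry k is valid iff k * 684/20 <= 300 iff k <= 20 * 300 / 684 = 8.7719
n_valid = floor(8.7719) = 8
(n_stale = 20 - 8 = 12)

8


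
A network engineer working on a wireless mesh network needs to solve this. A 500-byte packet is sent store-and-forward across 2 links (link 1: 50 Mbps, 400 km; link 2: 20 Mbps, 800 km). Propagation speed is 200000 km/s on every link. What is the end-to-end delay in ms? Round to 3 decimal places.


Packet = 500 bytes = 4000 bits. Store-and-forward: sum (t_trans + t_prop) per link.
Link 1: t_trans = 4000/(50*10^6) s = 0.0800 ms; t_prop = 400/200000 s = 2.0000 ms; subtotal = 2.0800 ms
Link 2: t_trans = 4000/(20*10^6) s = 0.2000 ms; t_prop = 800/200000 s = 4.0000 ms; subtotal = 4.2000 ms
End-to-end = 2.0800 + 4.2000 = 6.2800 ms -> 6.280 ms (3 dp)

6.280


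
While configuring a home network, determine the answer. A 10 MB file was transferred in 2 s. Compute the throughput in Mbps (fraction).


Given: file = 10 MB, time = 2 s
File in Mb = 10 * 8 = 80 Mb
Throughput = 80 / 2 Mbps
Throughput = 40 Mbps

40


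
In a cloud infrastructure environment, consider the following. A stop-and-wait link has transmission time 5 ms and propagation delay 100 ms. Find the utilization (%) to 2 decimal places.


Given: Ttrans = 5 ms, Tprop = 100 ms
RTT = 2 * Tprop = 2 * 100 = 200 ms
U = Ttrans / (Ttrans + RTT)
U = 5 / (5 + 200)
U = 5 / 205 = 0.02439
U% = 2.44%

2.44


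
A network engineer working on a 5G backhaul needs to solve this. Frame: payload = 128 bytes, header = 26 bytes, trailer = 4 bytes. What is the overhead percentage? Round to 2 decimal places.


Given: payload = 128 B, header = 26 B, trailer = 4 B
Overhead bytes = header + trailer = 26 + 4 = 30
Total frame = payload + overhead = 128 + 30 = 158
Overhead % = 30 / 158 * 100 = 18.9873% -> 18.99% (2 dp)

18.99


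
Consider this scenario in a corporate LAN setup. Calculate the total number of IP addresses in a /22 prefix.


Given: CIDR prefix /22
Host bits = 32 - 22 = 10
Total addresses = 2^10 = 1024

1024


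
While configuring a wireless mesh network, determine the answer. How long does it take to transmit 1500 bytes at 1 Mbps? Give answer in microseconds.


Given: packet = 1500 bytes, bandwidth = 1 Mbps
Packet in bits = 1500 * 8 = 12000 bits
Bandwidth = 1 * 10^6 = 1000000 bps
Time = 12000 / 1000000 seconds
Time in us = 12000 * 10^6 / 1000000 = 12000

12000


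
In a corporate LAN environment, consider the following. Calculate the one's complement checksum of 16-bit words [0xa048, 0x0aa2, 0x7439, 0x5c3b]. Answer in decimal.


Given words: [0xa048, 0x0aa2, 0x7439, 0x5c3b]
Step 1: Sum all words
Raw sum = 41032 + 2722 + 29753 + 23611 = 97118
Step 2: Fold carry: (31582 + 1) = 31583
One's complement = ~31583 & 0xFFFF = 33952

33952


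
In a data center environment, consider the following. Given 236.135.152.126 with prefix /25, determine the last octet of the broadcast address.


Given: IP = 236.135.152.126, prefix = /25
Host bits = 32 - 25 = 7
Network last octet = 126 AND mask = 0
Host part size = 2^7 - 1 = 127
Broadcast last octet = 0 OR 127 = 127

127


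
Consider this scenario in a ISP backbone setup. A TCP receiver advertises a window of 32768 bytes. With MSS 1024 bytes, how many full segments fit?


Given: RWND = 32768 bytes, MSS = 1024 bytes
Full segments = floor(RWND / MSS)
Full segments = floor(32768 / 1024)
Full segments = floor(32.0) = 32

32


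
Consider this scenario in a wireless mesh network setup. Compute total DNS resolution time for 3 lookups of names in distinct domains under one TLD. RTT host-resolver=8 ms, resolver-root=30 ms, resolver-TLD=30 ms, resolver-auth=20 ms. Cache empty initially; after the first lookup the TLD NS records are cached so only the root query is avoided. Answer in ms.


Lookup 1 (cold cache): local + root + TLD + auth = 8 + 30 + 30 + 20 = 88 ms
Lookups 2..3 (TLD NS cached -> skip root; new domain -> still ask TLD and auth): local + TLD + auth = 8 + 30 + 20 = 58 ms each
Remaining 2 lookups: 2 * 58 = 116 ms
Total = 88 + 116 = 204 ms

204


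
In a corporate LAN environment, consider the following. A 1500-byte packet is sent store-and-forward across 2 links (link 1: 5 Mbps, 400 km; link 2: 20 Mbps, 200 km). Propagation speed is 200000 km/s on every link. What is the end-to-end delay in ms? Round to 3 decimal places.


Packet = 1500 bytes = 12000 bits. Store-and-forward: sum (t_trans + t_prop) per link.
Link 1: t_trans = 12000/(5*10^6) s = 2.4000 ms; t_prop = 400/200000 s = 2.0000 ms; subtotal = 4.4000 ms
Link 2: t_trans = 12000/(20*10^6) s = 0.6000 ms; t_prop = 200/200000 s = 1.0000 ms; subtotal = 1.6000 ms
End-to-end = 4.4000 + 1.6000 = 6.0000 ms -> 6.000 ms (3 dp)

6.000


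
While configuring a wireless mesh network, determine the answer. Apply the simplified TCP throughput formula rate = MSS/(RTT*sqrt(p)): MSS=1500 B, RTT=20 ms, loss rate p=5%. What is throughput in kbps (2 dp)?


Given: MSS = 1500 bytes, RTT = 20 ms, loss = 5%
RTT in seconds = 20 / 1000 = 0.02
Loss rate = 5% = 0.05
sqrt(loss) = sqrt(0.05) = 0.223606797750
Throughput (bytes/s) = 1500 / (0.02 * 0.223606797750) = 335410.1966
Throughput (kbps) = 335410.1966 * 8 / 1000 = 2683.281573 -> 2683.28 kbps (2 dp)

2683.28


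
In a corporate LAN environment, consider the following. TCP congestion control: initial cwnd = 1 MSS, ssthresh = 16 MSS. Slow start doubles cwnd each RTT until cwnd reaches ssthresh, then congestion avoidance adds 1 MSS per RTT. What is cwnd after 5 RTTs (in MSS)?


RTT 0: cwnd = 1 MSS (initial)
RTT 1: cwnd = 2 MSS (slow start, doubled)
RTT 2: cwnd = 4 MSS (slow start, doubled)
RTT 3: cwnd = 8 MSS (slow start, doubled)
RTT 4: cwnd = 16 MSS (slow start, doubled)
RTT 5: cwnd = 17 MSS (congestion avoidance, +1)

17


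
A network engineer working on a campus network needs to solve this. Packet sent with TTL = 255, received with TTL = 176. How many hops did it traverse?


Given: initial TTL = 255, received TTL = 176
Hops = initial TTL - received TTL
Hops = 255 - 176 = 79

79


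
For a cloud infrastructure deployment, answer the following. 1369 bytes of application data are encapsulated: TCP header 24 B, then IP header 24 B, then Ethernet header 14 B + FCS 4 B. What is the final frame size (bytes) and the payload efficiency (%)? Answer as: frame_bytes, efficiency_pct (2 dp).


TCP segment = 1369 + 24 = 1393 B
IP packet = 1393 + 24 = 1417 B
Ethernet frame = 1417 + 14 + 4 = 1435 B
Efficiency = app / frame = 1369 / 1435 = 0.954007 = 95.4007% -> 95.40% (2 dp)

1435, 95.40


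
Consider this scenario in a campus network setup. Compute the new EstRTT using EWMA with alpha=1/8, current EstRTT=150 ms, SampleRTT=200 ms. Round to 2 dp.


Given: EstRTT = 150 ms, SampleRTT = 200 ms, alpha = 1/8
New EstRTT = (1 - alpha) * EstRTT + alpha * SampleRTT
(7/8) * 150 = 131.25
(1/8) * 200 = 25
New EstRTT = 131.25 + 25 = 156.25 ms -> 156.25 ms (2 dp)

156.25


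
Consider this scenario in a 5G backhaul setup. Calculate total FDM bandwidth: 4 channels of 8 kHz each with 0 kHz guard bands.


Given: 4 channels, 8 kHz each, guard = 0 kHz
Channel bandwidth = 4 * 8 = 32 kHz
Guard bands = 3 gaps * 0 kHz = 0 kHz
Total = 32 + 0 = 32 kHz

32


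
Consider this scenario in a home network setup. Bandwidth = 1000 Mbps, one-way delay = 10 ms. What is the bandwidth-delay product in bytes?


Given: bandwidth = 1000 Mbps, delay = 10 ms
BDP in bits = 1000 * 10^6 * 10 / 1000
BDP in bits = 10000000
BDP in bytes = 10000000 / 8 = 1250000

1250000


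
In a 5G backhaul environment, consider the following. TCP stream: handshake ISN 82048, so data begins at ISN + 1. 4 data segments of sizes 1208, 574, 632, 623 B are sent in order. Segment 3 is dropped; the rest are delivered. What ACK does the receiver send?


SYN uses sequence number 82048; first data byte = ISN + 1 = 82049.
Segment 1: SEQ = 82049, len = 1208 B, covers [82049, 83256]
Segment 2: SEQ = 83257, len = 574 B, covers [83257, 83830]
Segment 3: SEQ = 83831, len = 632 B, covers [83831, 84462] [LOST]
Segment 4: SEQ = 84463, len = 623 B, covers [84463, 85085]
In-order data received: bytes [82049, 83830] (segments 1..2).
Segment 3 missing -> gap begins at byte 83831; later segments buffered out of order.
Cumulative ACK = next expected in-order byte = 82049 + 1208 + 574 = 83831

83831


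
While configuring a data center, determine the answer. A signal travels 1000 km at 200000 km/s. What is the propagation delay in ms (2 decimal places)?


Given: distance = 1000 km, speed = 200000 km/s
Delay = distance / speed = 1000 / 200000 seconds
Delay in ms = 1000 * 1000 / 200000
Delay = 5.0000 ms
Rounded to 2 dp = 5.00 ms

5.00


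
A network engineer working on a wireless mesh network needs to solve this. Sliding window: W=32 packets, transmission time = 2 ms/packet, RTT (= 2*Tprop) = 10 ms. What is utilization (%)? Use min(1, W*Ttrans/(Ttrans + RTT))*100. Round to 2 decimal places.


Given: W = 32, Ttrans = 2 ms, RTT = 10 ms (= 2 * Tprop, Tprop = 5 ms)
Cycle time = Ttrans + RTT = 2 + 10 = 12 ms (first packet sent until its ACK returns)
W * Ttrans = 32 * 2 = 64 ms of sending per cycle
W * Ttrans / (Ttrans + RTT) = 64 / 12 = 5.333333
U = min(1, 5.333333) = 1.000000
U% = 100.00%

100.00


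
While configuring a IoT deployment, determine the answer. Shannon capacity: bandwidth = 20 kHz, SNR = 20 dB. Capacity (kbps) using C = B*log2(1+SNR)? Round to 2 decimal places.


Given: B = 20 kHz, SNR = 20 dB
SNR linear = 10^(20/10) = 100
1 + SNR = 101
log2(101) = 6.6582114828
C = 20 * 1000 * 6.6582114828 = 133164.2297 bps
C = 133.164230 kbps -> 133.16 kbps (2 dp)

133.16


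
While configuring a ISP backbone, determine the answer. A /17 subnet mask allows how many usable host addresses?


Given: subnet mask /17
Host bits = 32 - 17 = 15
Total addresses = 2^15 = 32768
Usable hosts = 32768 - 2 (network + broadcast) = 32766

32766


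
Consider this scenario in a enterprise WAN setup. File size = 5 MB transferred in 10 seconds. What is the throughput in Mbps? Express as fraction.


Given: file = 5 MB, time = 10 s
File in Mb = 5 * 8 = 40 Mb
Throughput = 40 / 10 Mbps
Throughput = 4 Mbps

4


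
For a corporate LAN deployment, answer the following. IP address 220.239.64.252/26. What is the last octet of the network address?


Given: IP = 220.239.64.252, prefix = /26
Subnet mask = 255.255.255.192
Last octet of IP: 252
Last octet of mask: 192
Network last octet = 252 AND 192 = 192

192


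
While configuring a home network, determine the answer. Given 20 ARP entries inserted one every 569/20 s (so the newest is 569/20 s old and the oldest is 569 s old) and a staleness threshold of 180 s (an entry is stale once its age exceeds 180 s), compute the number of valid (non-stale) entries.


Ages are k * 569/20 s for k = 1..20 (spacing = 28.4500 s).
Entry k is valid iff k * 569/20 <= 180 iff k <= 20 * 180 / 569 = 6.3269
n_valid = floor(6.3269) = 6
(n_stale = 20 - 6 = 14)

6


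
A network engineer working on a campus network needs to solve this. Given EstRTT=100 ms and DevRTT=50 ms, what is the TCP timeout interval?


Given: EstRTT = 100 ms, DevRTT = 50 ms
Timeout = EstRTT + 4 * DevRTT
4 * DevRTT = 4 * 50 = 200
Timeout = 100 + 200 = 300 ms

300


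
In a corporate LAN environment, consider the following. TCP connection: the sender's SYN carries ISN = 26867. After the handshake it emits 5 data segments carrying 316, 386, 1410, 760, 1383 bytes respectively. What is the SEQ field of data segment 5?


The SYN occupies sequence number ISN = 26867, so the first data byte is ISN + 1 = 26868.
SEQ of data segment i = (ISN + 1) + sum of payload sizes of segments 1..i-1.
Segment 1: SEQ = 26868, payload = 316 bytes
Segment 2: SEQ = 27184, payload = 386 bytes
Segment 3: SEQ = 27570, payload = 1410 bytes
Segment 4: SEQ = 28980, payload = 760 bytes
Segment 5: SEQ = 29740, payload = 1383 bytes
SEQ of segment 5 = 26868 + 316 + 386 + 1410 + 760 = 29740

29740


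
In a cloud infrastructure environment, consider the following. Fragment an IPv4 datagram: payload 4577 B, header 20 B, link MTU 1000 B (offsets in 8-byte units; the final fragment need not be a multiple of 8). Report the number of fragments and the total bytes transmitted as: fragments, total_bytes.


Max data per non-final fragment = floor((MTU - header)/8)*8 = floor((1000 - 20)/8)*8 = floor(980/8)*8 = 976 B
Final fragment needs no 8-byte alignment: it can carry up to MTU - header = 980 B
Non-final fragments needed = ceil((payload - 980) / 976) = ceil(3597/976) = ceil(3.6855) = 4
Number of fragments = 4 + 1 = 5
Fragment sizes (data): 4 * 976 B + 673 B (last, 673 <= 980 OK)
Total bytes sent = payload + n_frags * header = 4577 + 5*20 = 4577 + 100 = 4677 B

5, 4677


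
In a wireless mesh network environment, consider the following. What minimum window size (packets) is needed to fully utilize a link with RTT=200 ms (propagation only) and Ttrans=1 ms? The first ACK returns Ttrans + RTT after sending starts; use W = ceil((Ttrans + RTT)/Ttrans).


Given: Ttrans = 1 ms, RTT = 200 ms (= 2 * Tprop, Tprop = 100 ms)
Time until first ACK returns = Ttrans + RTT = 1 + 200 = 201 ms
Need W * Ttrans >= Ttrans + RTT  ->  W >= (Ttrans + RTT) / Ttrans
(Ttrans + RTT) / Ttrans = 201 / 1 = 201
W_min = ceil(201) = 201

201


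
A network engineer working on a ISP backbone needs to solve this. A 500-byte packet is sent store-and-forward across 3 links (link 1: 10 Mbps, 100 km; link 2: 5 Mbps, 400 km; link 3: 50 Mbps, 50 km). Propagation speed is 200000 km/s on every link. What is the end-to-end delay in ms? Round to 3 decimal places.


Packet = 500 bytes = 4000 bits. Store-and-forward: sum (t_trans + t_prop) per link.
Link 1: t_trans = 4000/(10*10^6) s = 0.4000 ms; t_prop = 100/200000 s = 0.5000 ms; subtotal = 0.9000 ms
Link 2: t_trans = 4000/(5*10^6) s = 0.8000 ms; t_prop = 400/200000 s = 2.0000 ms; subtotal = 2.8000 ms
Link 3: t_trans = 4000/(50*10^6) s = 0.0800 ms; t_prop = 50/200000 s = 0.2500 ms; subtotal = 0.3300 ms
End-to-end = 0.9000 + 2.8000 + 0.3300 = 4.0300 ms -> 4.030 ms (3 dp)

4.030


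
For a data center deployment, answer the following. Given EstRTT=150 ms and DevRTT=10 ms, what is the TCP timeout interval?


Given: EstRTT = 150 ms, DevRTT = 10 ms
Timeout = EstRTT + 4 * DevRTT
4 * DevRTT = 4 * 10 = 40
Timeout = 150 + 40 = 190 ms

190


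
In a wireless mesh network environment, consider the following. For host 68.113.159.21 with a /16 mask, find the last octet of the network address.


Given: IP = 68.113.159.21, prefix = /16
Subnet mask = 255.255.0.0
Last octet of IP: 21
Last octet of mask: 0
Network last octet = 21 AND 0 = 0

0


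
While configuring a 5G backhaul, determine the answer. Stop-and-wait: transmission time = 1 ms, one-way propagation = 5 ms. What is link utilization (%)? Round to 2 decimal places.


Given: Ttrans = 1 ms, Tprop = 5 ms
RTT = 2 * Tprop = 2 * 5 = 10 ms
U = Ttrans / (Ttrans + RTT)
U = 1 / (1 + 10)
U = 1 / 11 = 0.090909
U% = 9.09%

9.09


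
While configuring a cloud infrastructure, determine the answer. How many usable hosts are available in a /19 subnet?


Given: subnet mask /19
Host bits = 32 - 19 = 13
Total addresses = 2^13 = 8192
Usable hosts = 8192 - 2 (network + broadcast) = 8190

8190


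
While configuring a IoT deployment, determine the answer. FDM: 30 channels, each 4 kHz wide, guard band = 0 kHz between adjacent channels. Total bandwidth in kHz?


Given: 30 channels, 4 kHz each, guard = 0 kHz
Channel bandwidth = 30 * 4 = 120 kHz
Guard bands = 29 gaps * 0 kHz = 0 kHz
Total = 120 + 0 = 120 kHz

120


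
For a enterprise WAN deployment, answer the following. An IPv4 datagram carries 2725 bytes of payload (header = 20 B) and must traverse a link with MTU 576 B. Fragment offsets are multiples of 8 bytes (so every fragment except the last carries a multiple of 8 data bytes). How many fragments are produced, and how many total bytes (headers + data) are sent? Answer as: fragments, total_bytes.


Max data per non-final fragment = floor((MTU - header)/8)*8 = floor((576 - 20)/8)*8 = floor(556/8)*8 = 552 B
Final fragment needs no 8-byte alignment: it can carry up to MTU - header = 556 B
Non-final fragments needed = ceil((payload - 556) / 552) = ceil(2169/552) = ceil(3.9293) = 4
Number of fragments = 4 + 1 = 5
Fragment sizes (data): 4 * 552 B + 517 B (last, 517 <= 556 OK)
Total bytes sent = payload + n_frags * header = 2725 + 5*20 = 2725 + 100 = 2825 B

5, 2825


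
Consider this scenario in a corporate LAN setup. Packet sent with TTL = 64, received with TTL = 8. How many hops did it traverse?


Given: initial TTL = 64, received TTL = 8
Hops = initial TTL - received TTL
Hops = 64 - 8 = 56

56


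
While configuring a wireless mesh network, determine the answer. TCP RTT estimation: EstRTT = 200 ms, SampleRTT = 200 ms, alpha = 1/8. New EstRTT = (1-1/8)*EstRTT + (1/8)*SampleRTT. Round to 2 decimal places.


Given: EstRTT = 200 ms, SampleRTT = 200 ms, alpha = 1/8
New EstRTT = (1 - alpha) * EstRTT + alpha * SampleRTT
(7/8) * 200 = 175
(1/8) * 200 = 25
New EstRTT = 175 + 25 = 200 ms -> 200.00 ms (2 dp)

200.00


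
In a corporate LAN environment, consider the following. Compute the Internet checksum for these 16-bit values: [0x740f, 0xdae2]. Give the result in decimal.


Given words: [0x740f, 0xdae2]
Step 1: Sum all words
Raw sum = 29711 + 56034 = 85745
Step 2: Fold carry: (20209 + 1) = 20210
One's complement = ~20210 & 0xFFFF = 45325

45325


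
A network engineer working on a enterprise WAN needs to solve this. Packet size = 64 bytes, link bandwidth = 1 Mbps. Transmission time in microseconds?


Given: packet = 64 bytes, bandwidth = 1 Mbps
Packet in bits = 64 * 8 = 512 bits
Bandwidth = 1 * 10^6 = 1000000 bps
Time = 512 / 1000000 seconds
Time in us = 512 * 10^6 / 1000000 = 512

512


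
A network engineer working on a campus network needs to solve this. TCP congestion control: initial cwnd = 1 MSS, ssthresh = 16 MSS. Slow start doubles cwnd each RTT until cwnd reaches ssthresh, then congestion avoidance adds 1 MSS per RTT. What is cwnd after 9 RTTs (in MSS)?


RTT 0: cwnd = 1 MSS (initial)
RTT 1: cwnd = 2 MSS (slow start, doubled)
RTT 2: cwnd = 4 MSS (slow start, doubled)
RTT 3: cwnd = 8 MSS (slow start, doubled)
RTT 4: cwnd = 16 MSS (slow start, doubled)
RTT 5: cwnd = 17 MSS (congestion avoidance, +1)
RTT 6: cwnd = 18 MSS (congestion avoidance, +1)
RTT 7: cwnd = 19 MSS (congestion avoidance, +1)
RTT 8: cwnd = 20 MSS (congestion avoidance, +1)
RTT 9: cwnd = 21 MSS (congestion avoidance, +1)

21


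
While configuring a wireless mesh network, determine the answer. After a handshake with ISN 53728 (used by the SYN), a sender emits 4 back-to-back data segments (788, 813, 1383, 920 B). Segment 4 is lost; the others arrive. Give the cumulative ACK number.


SYN uses sequence number 53728; first data byte = ISN + 1 = 53729.
Segment 1: SEQ = 53729, len = 788 B, covers [53729, 54516]
Segment 2: SEQ = 54517, len = 813 B, covers [54517, 55329]
Segment 3: SEQ = 55330, len = 1383 B, covers [55330, 56712]
Segment 4: SEQ = 56713, len = 920 B, covers [56713, 57632] [LOST]
In-order data received: bytes [53729, 56712] (segments 1..3).
Segment 4 missing -> gap begins at byte 56713.
Cumulative ACK = next expected in-order byte = 53729 + 788 + 813 + 1383 = 56713

56713


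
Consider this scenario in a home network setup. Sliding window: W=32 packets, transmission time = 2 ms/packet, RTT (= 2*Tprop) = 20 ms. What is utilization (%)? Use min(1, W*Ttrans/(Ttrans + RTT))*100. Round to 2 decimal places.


Given: W = 32, Ttrans = 2 ms, RTT = 20 ms (= 2 * Tprop, Tprop = 10 ms)
Cycle time = Ttrans + RTT = 2 + 20 = 22 ms (first packet sent until its ACK returns)
W * Ttrans = 32 * 2 = 64 ms of sending per cycle
W * Ttrans / (Ttrans + RTT) = 64 / 22 = 2.909091
U = min(1, 2.909091) = 1.000000
U% = 100.00%

100.00


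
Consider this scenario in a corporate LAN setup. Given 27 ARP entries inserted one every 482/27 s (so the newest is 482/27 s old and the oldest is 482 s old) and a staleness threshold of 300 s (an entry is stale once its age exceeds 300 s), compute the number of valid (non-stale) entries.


Ages are k * 482/27 s for k = 1..27 (spacing = 17.8519 s).
Entry k is valid iff k * 482/27 <= 300 iff k <= 27 * 300 / 482 = 16.8050
n_valid = floor(16.8050) = 16
(n_stale = 27 - 16 = 11)

16


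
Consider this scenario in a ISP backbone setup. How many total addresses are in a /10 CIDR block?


Given: CIDR prefix /10
Host bits = 32 - 10 = 22
Total addresses = 2^22 = 4194304

4194304


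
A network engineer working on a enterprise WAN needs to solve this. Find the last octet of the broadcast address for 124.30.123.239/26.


Given: IP = 124.30.123.239, prefix = /26
Host bits = 32 - 26 = 6
Network last octet = 239 AND mask = 192
Host part size = 2^6 - 1 = 63
Broadcast last octet = 192 OR 63 = 255

255


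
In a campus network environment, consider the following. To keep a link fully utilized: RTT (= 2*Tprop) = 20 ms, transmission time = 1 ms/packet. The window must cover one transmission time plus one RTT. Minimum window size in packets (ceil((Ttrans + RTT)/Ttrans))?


Given: Ttrans = 1 ms, RTT = 20 ms (= 2 * Tprop, Tprop = 10 ms)
Time until first ACK returns = Ttrans + RTT = 1 + 20 = 21 ms
Need W * Ttrans >= Ttrans + RTT  ->  W >= (Ttrans + RTT) / Ttrans
(Ttrans + RTT) / Ttrans = 21 / 1 = 21
W_min = ceil(21) = 21

21


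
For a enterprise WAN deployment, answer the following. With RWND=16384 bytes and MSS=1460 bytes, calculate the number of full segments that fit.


Given: RWND = 16384 bytes, MSS = 1460 bytes
Full segments = floor(RWND / MSS)
Full segments = floor(16384 / 1460)
Full segments = floor(11.2219) = 11

11


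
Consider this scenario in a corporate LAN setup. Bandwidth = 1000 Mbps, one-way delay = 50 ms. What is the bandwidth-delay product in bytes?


Given: bandwidth = 1000 Mbps, delay = 50 ms
BDP in bits = 1000 * 10^6 * 50 / 1000
BDP in bits = 50000000
BDP in bytes = 50000000 / 8 = 6250000

6250000
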